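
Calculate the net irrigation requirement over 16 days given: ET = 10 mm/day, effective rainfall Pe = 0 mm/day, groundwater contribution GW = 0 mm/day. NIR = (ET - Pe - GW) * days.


Daily deficit = ET - Pe - GW = 10 - 0 - 0 = 10 mm/day
NIR = 10 * 16 = 160 mm

160.0000 mm


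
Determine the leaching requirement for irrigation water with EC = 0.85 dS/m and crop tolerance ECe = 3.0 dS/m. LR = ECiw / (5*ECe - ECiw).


LR = ECiw / (5*ECe - ECiw)
LR = 0.85 / (5*3.0 - 0.85)
LR = 0.85 / 14.1500

0.0601


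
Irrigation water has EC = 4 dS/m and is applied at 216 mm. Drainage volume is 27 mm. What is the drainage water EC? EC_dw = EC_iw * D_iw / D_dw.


EC_dw = EC_iw * D_iw / D_dw
EC_dw = 4 * 216 / 27
EC_dw = 864 / 27

32.0000 dS/m


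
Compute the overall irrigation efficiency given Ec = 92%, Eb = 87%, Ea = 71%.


Ec = 0.92, Eb = 0.87, Ea = 0.71
E = 0.92 * 0.87 * 0.71 * 100 = 56.8284%

56.8284 %


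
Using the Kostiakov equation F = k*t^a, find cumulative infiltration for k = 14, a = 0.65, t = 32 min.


F = k * t^a = 14 * 32^0.65
F = 14 * 9.513657

133.1912 mm


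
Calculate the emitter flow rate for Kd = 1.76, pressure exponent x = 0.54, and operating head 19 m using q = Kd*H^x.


q = Kd * H^x = 1.76 * 19^0.54 = 1.76 * 4.903734

8.6306 L/h


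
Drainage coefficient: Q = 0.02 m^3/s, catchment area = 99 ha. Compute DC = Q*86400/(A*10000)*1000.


DC = Q * 86400 / (A * 10000) * 1000
DC = 0.02 * 86400 / (99 * 10000) * 1000
DC = 1728000.0000 / 990000

1.7455 mm/day


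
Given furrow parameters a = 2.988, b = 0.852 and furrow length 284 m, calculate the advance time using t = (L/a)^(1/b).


t = (L/a)^(1/b)
t = (284/2.988)^(1/0.852)
t = 95.046854^(1/0.852)

209.6637 min


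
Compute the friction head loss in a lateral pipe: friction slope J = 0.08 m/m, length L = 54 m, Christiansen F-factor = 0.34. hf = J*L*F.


hf = J * L * F = 0.08 * 54 * 0.34 = 1.4688 m

1.4688 m


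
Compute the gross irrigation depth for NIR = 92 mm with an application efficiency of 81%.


Ea = 81% = 0.81
GID = NIR / Ea = 92 / 0.81 = 113.5802 mm

113.5802 mm


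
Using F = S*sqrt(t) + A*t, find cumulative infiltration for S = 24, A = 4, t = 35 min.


F = S*sqrt(t) + A*t
F = 24*sqrt(35) + 4*35
F = 24*5.916080 + 140

281.9859 mm


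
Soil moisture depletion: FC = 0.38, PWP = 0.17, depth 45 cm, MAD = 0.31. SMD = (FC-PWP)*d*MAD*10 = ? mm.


SMD = (FC - PWP) * d * MAD * 10
SMD = (0.38 - 0.17) * 45 * 0.31 * 10
SMD = 0.2100 * 45 * 0.31 * 10

29.2950 mm


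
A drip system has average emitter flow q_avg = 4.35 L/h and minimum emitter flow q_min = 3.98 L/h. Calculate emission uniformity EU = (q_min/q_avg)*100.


EU = (q_min/q_avg)*100 = (3.98/4.35)*100 = 91.4943%

91.4943 %


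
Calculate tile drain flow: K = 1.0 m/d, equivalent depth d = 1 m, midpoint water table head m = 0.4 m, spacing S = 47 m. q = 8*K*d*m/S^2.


q = 8*K*d*m/S^2
q = 8*1.0*1*0.4/47^2
q = 3.2000 / 2209

0.0014 m/d


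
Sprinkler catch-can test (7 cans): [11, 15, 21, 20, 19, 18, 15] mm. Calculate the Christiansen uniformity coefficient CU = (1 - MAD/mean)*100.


mean = 17.000000 mm
MAD = 2.857143 mm
CU = (1 - 2.857143/17.000000)*100

83.1933 %


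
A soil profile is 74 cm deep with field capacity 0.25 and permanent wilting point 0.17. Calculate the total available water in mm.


AWC = (FC - PWP) * d * 10
AWC = (0.25 - 0.17) * 74 * 10
AWC = 0.0800 * 74 * 10

59.2000 mm


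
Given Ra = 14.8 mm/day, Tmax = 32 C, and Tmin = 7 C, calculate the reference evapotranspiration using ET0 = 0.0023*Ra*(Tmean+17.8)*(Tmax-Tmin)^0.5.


Tmean = (Tmax + Tmin)/2 = (32 + 7)/2 = 19.5
ET0 = 0.0023 * 14.8 * (19.5 + 17.8) * sqrt(32 - 7)
ET0 = 0.0023 * 14.8 * 37.3 * 5.000000

6.3485 mm/day


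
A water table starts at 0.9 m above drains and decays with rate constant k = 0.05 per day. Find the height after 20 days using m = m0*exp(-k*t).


m = m0 * exp(-k*t)
m = 0.9 * exp(-0.05 * 20)
m = 0.9 * exp(-1.0000)

0.3311 m


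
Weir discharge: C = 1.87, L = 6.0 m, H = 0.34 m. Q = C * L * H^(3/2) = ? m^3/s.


Q = C * L * H^(3/2) = 1.87 * 6.0 * 0.34^1.5 = 1.87 * 6.0 * 0.198252

2.2244 m^3/s


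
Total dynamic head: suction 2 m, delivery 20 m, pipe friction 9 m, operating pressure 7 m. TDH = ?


TDH = Hs + Hd + hf + Hp = 2 + 20 + 9 + 7 = 38

38 m


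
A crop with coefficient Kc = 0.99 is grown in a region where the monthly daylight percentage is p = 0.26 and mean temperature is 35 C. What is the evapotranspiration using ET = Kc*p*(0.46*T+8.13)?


ET = Kc * p * (0.46*T + 8.13)
ET = 0.99 * 0.26 * (0.46*35 + 8.13)
ET = 0.99 * 0.26 * 24.2300

6.2368 mm/day


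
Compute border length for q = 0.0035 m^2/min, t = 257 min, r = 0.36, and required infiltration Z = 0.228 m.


L = q*t/((1+r)*Z)
L = 0.0035*257/((1+0.36)*0.228)
L = 0.8995/0.31008

2.9009 m


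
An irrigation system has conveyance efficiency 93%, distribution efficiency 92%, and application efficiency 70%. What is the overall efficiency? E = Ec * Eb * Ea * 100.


Ec = 0.93, Eb = 0.92, Ea = 0.7
E = 0.93 * 0.92 * 0.7 * 100 = 59.8920%

59.8920 %


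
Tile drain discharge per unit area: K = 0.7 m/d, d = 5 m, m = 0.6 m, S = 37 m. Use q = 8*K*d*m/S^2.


q = 8*K*d*m/S^2
q = 8*0.7*5*0.6/37^2
q = 16.8000 / 1369

0.0123 m/d


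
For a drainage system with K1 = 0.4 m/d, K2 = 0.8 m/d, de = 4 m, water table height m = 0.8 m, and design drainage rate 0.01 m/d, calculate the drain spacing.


S^2 = 8*K2*de*m/q + 4*K1*m^2/q
S^2 = 8*0.8*4*0.8/0.01 + 4*0.4*0.8^2/0.01
S = sqrt(2150.4000)

46.3724 m


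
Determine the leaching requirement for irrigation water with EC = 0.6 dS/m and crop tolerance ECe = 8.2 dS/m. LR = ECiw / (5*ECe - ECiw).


LR = ECiw / (5*ECe - ECiw)
LR = 0.6 / (5*8.2 - 0.6)
LR = 0.6 / 40.4000

0.0149


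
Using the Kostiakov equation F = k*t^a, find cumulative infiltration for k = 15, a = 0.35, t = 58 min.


F = k * t^a = 15 * 58^0.35
F = 15 * 4.141902

62.1285 mm


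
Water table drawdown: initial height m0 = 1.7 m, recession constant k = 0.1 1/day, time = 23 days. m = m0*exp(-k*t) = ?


m = m0 * exp(-k*t)
m = 1.7 * exp(-0.1 * 23)
m = 1.7 * exp(-2.3000)

0.1704 m


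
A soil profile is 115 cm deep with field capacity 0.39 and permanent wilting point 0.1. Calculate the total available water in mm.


AWC = (FC - PWP) * d * 10
AWC = (0.39 - 0.1) * 115 * 10
AWC = 0.2900 * 115 * 10

333.5000 mm


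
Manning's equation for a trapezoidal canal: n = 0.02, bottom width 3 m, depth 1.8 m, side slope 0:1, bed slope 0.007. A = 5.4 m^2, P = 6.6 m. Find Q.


R = A/P = 5.4/6.6 = 0.818182
Q = (1/0.02) * 5.4 * 0.818182^(2/3) * 0.007^0.5

19.7612 m^3/s


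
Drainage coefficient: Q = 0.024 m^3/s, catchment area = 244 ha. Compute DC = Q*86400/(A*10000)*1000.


DC = Q * 86400 / (A * 10000) * 1000
DC = 0.024 * 86400 / (244 * 10000) * 1000
DC = 2073600.0000 / 2440000

0.8498 mm/day


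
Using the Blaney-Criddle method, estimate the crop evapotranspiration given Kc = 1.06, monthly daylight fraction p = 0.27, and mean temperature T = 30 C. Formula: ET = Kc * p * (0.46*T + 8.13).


ET = Kc * p * (0.46*T + 8.13)
ET = 1.06 * 0.27 * (0.46*30 + 8.13)
ET = 1.06 * 0.27 * 21.9300

6.2764 mm/day


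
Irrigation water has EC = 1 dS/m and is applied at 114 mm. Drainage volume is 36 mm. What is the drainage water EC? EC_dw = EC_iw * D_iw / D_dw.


EC_dw = EC_iw * D_iw / D_dw
EC_dw = 1 * 114 / 36
EC_dw = 114 / 36

3.1667 dS/m


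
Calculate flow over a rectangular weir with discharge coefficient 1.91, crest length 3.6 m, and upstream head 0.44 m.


Q = C * L * H^(3/2) = 1.91 * 3.6 * 0.44^1.5 = 1.91 * 3.6 * 0.291863

2.0068 m^3/s


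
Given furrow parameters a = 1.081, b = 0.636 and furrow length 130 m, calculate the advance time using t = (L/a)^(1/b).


t = (L/a)^(1/b)
t = (130/1.081)^(1/0.636)
t = 120.259019^(1/0.636)

1864.7699 min


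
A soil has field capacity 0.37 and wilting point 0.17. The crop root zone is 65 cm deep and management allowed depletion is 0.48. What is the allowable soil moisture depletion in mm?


SMD = (FC - PWP) * d * MAD * 10
SMD = (0.37 - 0.17) * 65 * 0.48 * 10
SMD = 0.2000 * 65 * 0.48 * 10

62.4000 mm


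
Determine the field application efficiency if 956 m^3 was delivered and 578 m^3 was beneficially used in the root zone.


Ea = V_root / V_field * 100 = 578 / 956 * 100 = 60.4603%

60.4603 %


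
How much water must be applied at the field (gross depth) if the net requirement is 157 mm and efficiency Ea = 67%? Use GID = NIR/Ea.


Ea = 67% = 0.67
GID = NIR / Ea = 157 / 0.67 = 234.3284 mm

234.3284 mm


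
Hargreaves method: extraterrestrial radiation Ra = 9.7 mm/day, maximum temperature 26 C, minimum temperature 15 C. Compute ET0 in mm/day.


Tmean = (Tmax + Tmin)/2 = (26 + 15)/2 = 20.5
ET0 = 0.0023 * 9.7 * (20.5 + 17.8) * sqrt(26 - 15)
ET0 = 0.0023 * 9.7 * 38.3 * 3.316625

2.8340 mm/day


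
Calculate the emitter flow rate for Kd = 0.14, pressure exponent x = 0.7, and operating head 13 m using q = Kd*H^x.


q = Kd * H^x = 0.14 * 13^0.7 = 0.14 * 6.022272

0.8431 L/h


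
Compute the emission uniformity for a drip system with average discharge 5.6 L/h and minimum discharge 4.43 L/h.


EU = (q_min/q_avg)*100 = (4.43/5.6)*100 = 79.1071%

79.1071 %


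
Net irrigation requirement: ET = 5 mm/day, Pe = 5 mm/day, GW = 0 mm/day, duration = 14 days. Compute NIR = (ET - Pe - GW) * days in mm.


Daily deficit = ET - Pe - GW = 5 - 5 - 0 = 0 mm/day
NIR = 0 * 14 = 0 mm

0 mm


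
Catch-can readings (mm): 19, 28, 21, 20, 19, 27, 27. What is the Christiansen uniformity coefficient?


mean = 23.000000 mm
MAD = 3.714286 mm
CU = (1 - 3.714286/23.000000)*100

83.8509 %


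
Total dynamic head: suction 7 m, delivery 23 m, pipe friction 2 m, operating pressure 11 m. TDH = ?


TDH = Hs + Hd + hf + Hp = 7 + 23 + 2 + 11 = 43

43 m


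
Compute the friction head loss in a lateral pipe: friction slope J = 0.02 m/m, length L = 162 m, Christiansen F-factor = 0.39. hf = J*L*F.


hf = J * L * F = 0.02 * 162 * 0.39 = 1.2636 m

1.2636 m


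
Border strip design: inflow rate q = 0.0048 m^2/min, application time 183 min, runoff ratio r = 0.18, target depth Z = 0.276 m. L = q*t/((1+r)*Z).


L = q*t/((1+r)*Z)
L = 0.0048*183/((1+0.18)*0.276)
L = 0.8784/0.32568

2.6971 m


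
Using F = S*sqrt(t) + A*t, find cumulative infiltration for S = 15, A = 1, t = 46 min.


F = S*sqrt(t) + A*t
F = 15*sqrt(46) + 1*46
F = 15*6.782330 + 46

147.7349 mm


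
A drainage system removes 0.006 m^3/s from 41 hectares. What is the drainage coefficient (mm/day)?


DC = Q * 86400 / (A * 10000) * 1000
DC = 0.006 * 86400 / (41 * 10000) * 1000
DC = 518400.0000 / 410000

1.2644 mm/day


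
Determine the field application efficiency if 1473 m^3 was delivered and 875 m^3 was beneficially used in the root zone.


Ea = V_root / V_field * 100 = 875 / 1473 * 100 = 59.4026%

59.4026 %


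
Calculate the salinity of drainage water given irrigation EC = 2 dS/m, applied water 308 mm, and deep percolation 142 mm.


EC_dw = EC_iw * D_iw / D_dw
EC_dw = 2 * 308 / 142
EC_dw = 616 / 142

4.3380 dS/m


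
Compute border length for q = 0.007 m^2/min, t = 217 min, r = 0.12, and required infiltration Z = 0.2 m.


L = q*t/((1+r)*Z)
L = 0.007*217/((1+0.12)*0.2)
L = 1.519/0.224

6.7812 m


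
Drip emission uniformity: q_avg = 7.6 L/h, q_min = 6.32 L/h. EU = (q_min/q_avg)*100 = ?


EU = (q_min/q_avg)*100 = (6.32/7.6)*100 = 83.1579%

83.1579 %


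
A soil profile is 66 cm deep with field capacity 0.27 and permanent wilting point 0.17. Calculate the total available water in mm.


AWC = (FC - PWP) * d * 10
AWC = (0.27 - 0.17) * 66 * 10
AWC = 0.1000 * 66 * 10

66.0000 mm


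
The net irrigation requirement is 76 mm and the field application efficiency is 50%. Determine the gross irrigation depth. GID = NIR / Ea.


Ea = 50% = 0.5
GID = NIR / Ea = 76 / 0.5 = 152.0000 mm

152.0000 mm


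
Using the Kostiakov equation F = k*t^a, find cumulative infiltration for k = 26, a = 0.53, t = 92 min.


F = k * t^a = 26 * 92^0.53
F = 26 * 10.985189

285.6149 mm


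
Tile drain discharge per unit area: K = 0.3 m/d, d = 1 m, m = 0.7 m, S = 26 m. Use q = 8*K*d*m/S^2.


q = 8*K*d*m/S^2
q = 8*0.3*1*0.7/26^2
q = 1.6800 / 676

0.0025 m/d


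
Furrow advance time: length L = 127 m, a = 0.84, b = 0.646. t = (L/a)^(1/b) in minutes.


t = (L/a)^(1/b)
t = (127/0.84)^(1/0.646)
t = 151.190476^(1/0.646)

2365.2488 min


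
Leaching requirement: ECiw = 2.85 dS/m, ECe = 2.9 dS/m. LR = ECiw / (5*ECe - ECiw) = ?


LR = ECiw / (5*ECe - ECiw)
LR = 2.85 / (5*2.9 - 2.85)
LR = 2.85 / 11.6500

0.2446


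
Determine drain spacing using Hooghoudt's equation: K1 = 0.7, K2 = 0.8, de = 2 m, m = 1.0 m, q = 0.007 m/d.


S^2 = 8*K2*de*m/q + 4*K1*m^2/q
S^2 = 8*0.8*2*1.0/0.007 + 4*0.7*1.0^2/0.007
S = sqrt(2228.5714)

47.2077 m


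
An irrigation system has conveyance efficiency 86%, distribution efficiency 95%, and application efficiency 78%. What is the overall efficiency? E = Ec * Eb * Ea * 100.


Ec = 0.86, Eb = 0.95, Ea = 0.78
E = 0.86 * 0.95 * 0.78 * 100 = 63.7260%

63.7260 %


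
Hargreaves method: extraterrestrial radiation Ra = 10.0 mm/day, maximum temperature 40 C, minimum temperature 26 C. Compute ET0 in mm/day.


Tmean = (Tmax + Tmin)/2 = (40 + 26)/2 = 33.0
ET0 = 0.0023 * 10.0 * (33.0 + 17.8) * sqrt(40 - 26)
ET0 = 0.0023 * 10.0 * 50.8 * 3.741657

4.3718 mm/day


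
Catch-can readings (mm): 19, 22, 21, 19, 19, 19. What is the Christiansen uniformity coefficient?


mean = 19.833333 mm
MAD = 1.111111 mm
CU = (1 - 1.111111/19.833333)*100

94.3978 %


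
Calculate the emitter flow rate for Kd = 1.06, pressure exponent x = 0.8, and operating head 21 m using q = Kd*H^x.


q = Kd * H^x = 1.06 * 21^0.8 = 1.06 * 11.422875

12.1082 L/h


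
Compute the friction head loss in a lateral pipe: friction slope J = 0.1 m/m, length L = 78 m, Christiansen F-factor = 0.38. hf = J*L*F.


hf = J * L * F = 0.1 * 78 * 0.38 = 2.9640 m

2.9640 m


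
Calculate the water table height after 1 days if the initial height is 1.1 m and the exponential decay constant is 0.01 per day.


m = m0 * exp(-k*t)
m = 1.1 * exp(-0.01 * 1)
m = 1.1 * exp(-0.0100)

1.0891 m


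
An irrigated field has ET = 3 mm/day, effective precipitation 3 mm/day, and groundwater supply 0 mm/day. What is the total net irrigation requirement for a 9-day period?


Daily deficit = ET - Pe - GW = 3 - 3 - 0 = 0 mm/day
NIR = 0 * 9 = 0 mm

0 mm


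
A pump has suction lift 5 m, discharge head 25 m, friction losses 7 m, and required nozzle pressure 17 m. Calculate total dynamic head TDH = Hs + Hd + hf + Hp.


TDH = Hs + Hd + hf + Hp = 5 + 25 + 7 + 17 = 54

54 m


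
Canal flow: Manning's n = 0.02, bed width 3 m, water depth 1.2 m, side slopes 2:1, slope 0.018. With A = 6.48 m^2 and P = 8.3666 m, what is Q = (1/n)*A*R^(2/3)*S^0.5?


R = A/P = 6.48/8.3666 = 0.774508
Q = (1/0.02) * 6.48 * 0.774508^(2/3) * 0.018^0.5

36.6605 m^3/s


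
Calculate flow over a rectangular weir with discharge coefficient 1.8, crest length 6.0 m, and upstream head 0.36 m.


Q = C * L * H^(3/2) = 1.8 * 6.0 * 0.36^1.5 = 1.8 * 6.0 * 0.216000

2.3328 m^3/s


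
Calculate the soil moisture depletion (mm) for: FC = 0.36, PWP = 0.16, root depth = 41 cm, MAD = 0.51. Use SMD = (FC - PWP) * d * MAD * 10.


SMD = (FC - PWP) * d * MAD * 10
SMD = (0.36 - 0.16) * 41 * 0.51 * 10
SMD = 0.2000 * 41 * 0.51 * 10

41.8200 mm


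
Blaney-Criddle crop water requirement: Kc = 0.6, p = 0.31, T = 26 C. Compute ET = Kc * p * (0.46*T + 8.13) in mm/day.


ET = Kc * p * (0.46*T + 8.13)
ET = 0.6 * 0.31 * (0.46*26 + 8.13)
ET = 0.6 * 0.31 * 20.0900

3.7367 mm/day


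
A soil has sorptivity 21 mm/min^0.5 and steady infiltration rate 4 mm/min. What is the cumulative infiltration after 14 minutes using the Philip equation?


F = S*sqrt(t) + A*t
F = 21*sqrt(14) + 4*14
F = 21*3.741657 + 56

134.5748 mm


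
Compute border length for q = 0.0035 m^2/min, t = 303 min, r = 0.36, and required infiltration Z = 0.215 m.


L = q*t/((1+r)*Z)
L = 0.0035*303/((1+0.36)*0.215)
L = 1.0605/0.2924

3.6269 m


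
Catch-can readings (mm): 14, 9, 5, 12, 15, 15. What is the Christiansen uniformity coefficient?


mean = 11.666667 mm
MAD = 3.111111 mm
CU = (1 - 3.111111/11.666667)*100

73.3333 %


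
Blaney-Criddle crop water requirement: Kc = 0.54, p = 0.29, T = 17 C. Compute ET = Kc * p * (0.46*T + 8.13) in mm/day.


ET = Kc * p * (0.46*T + 8.13)
ET = 0.54 * 0.29 * (0.46*17 + 8.13)
ET = 0.54 * 0.29 * 15.9500

2.4978 mm/day


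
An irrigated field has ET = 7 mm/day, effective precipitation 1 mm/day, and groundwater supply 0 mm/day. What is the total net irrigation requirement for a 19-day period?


Daily deficit = ET - Pe - GW = 7 - 1 - 0 = 6 mm/day
NIR = 6 * 19 = 114 mm

114.0000 mm


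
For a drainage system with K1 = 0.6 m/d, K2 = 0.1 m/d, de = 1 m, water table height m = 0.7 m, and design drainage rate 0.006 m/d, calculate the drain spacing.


S^2 = 8*K2*de*m/q + 4*K1*m^2/q
S^2 = 8*0.1*1*0.7/0.006 + 4*0.6*0.7^2/0.006
S = sqrt(289.3333)

17.0098 m


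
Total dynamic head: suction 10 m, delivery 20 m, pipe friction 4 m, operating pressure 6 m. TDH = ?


TDH = Hs + Hd + hf + Hp = 10 + 20 + 4 + 6 = 40

40 m


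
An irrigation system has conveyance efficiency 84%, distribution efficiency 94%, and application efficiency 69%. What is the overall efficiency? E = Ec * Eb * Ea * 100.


Ec = 0.84, Eb = 0.94, Ea = 0.69
E = 0.84 * 0.94 * 0.69 * 100 = 54.4824%

54.4824 %


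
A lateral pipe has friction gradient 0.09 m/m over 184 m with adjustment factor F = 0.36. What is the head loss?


hf = J * L * F = 0.09 * 184 * 0.36 = 5.9616 m

5.9616 m


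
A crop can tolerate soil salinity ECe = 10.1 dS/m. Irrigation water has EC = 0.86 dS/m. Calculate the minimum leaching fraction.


LR = ECiw / (5*ECe - ECiw)
LR = 0.86 / (5*10.1 - 0.86)
LR = 0.86 / 49.6400

0.0173


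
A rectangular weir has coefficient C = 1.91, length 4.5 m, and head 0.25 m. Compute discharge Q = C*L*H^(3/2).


Q = C * L * H^(3/2) = 1.91 * 4.5 * 0.25^1.5 = 1.91 * 4.5 * 0.125000

1.0744 m^3/s


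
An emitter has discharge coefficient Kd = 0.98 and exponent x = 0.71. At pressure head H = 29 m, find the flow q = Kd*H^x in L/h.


q = Kd * H^x = 0.98 * 29^0.71 = 0.98 * 10.922010

10.7036 L/h


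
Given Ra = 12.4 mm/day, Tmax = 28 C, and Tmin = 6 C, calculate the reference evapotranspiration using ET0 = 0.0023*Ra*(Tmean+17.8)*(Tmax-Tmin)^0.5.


Tmean = (Tmax + Tmin)/2 = (28 + 6)/2 = 17.0
ET0 = 0.0023 * 12.4 * (17.0 + 17.8) * sqrt(28 - 6)
ET0 = 0.0023 * 12.4 * 34.8 * 4.690416

4.6552 mm/day


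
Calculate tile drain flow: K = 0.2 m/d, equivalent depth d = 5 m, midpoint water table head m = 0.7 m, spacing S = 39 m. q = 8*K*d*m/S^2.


q = 8*K*d*m/S^2
q = 8*0.2*5*0.7/39^2
q = 5.6000 / 1521

0.0037 m/d


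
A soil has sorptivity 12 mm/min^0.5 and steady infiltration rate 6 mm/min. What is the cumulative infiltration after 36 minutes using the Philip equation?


F = S*sqrt(t) + A*t
F = 12*sqrt(36) + 6*36
F = 12*6.000000 + 216

288.0000 mm


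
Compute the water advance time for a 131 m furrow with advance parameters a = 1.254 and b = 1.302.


t = (L/a)^(1/b)
t = (131/1.254)^(1/1.302)
t = 104.465710^(1/1.302)

35.5362 min


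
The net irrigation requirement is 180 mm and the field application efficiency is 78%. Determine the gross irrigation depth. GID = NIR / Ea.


Ea = 78% = 0.78
GID = NIR / Ea = 180 / 0.78 = 230.7692 mm

230.7692 mm


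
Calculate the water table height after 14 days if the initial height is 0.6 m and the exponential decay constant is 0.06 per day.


m = m0 * exp(-k*t)
m = 0.6 * exp(-0.06 * 14)
m = 0.6 * exp(-0.8400)

0.2590 m


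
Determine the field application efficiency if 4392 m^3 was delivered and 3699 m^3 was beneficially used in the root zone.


Ea = V_root / V_field * 100 = 3699 / 4392 * 100 = 84.2213%

84.2213 %


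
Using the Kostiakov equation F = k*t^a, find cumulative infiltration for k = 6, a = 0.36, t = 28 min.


F = k * t^a = 6 * 28^0.36
F = 6 * 3.318768

19.9126 mm


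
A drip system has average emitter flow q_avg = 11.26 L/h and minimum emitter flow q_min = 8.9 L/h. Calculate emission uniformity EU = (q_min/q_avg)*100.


EU = (q_min/q_avg)*100 = (8.9/11.26)*100 = 79.0409%

79.0409 %


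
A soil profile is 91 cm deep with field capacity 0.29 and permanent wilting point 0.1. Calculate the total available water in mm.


AWC = (FC - PWP) * d * 10
AWC = (0.29 - 0.1) * 91 * 10
AWC = 0.1900 * 91 * 10

172.9000 mm


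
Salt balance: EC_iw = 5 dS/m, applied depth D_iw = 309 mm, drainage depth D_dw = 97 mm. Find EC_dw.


EC_dw = EC_iw * D_iw / D_dw
EC_dw = 5 * 309 / 97
EC_dw = 1545 / 97

15.9278 dS/m


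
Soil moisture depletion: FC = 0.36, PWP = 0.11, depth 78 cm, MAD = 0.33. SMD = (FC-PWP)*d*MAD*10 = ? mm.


SMD = (FC - PWP) * d * MAD * 10
SMD = (0.36 - 0.11) * 78 * 0.33 * 10
SMD = 0.2500 * 78 * 0.33 * 10

64.3500 mm


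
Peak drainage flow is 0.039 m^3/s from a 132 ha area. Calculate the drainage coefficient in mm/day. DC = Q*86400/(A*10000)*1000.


DC = Q * 86400 / (A * 10000) * 1000
DC = 0.039 * 86400 / (132 * 10000) * 1000
DC = 3369600.0000 / 1320000

2.5527 mm/day


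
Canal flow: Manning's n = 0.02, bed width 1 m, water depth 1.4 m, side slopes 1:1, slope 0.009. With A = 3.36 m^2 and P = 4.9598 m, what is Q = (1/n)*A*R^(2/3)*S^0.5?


R = A/P = 3.36/4.9598 = 0.677447
Q = (1/0.02) * 3.36 * 0.677447^(2/3) * 0.009^0.5

12.2936 m^3/s


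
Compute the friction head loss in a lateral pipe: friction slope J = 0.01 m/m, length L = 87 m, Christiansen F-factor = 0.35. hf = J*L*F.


hf = J * L * F = 0.01 * 87 * 0.35 = 0.3045 m

0.3045 m


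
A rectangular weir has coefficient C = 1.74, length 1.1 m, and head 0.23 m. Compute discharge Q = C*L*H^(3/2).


Q = C * L * H^(3/2) = 1.74 * 1.1 * 0.23^1.5 = 1.74 * 1.1 * 0.110304

0.2111 m^3/s


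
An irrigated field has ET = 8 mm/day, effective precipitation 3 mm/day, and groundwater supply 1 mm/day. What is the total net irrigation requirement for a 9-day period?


Daily deficit = ET - Pe - GW = 8 - 3 - 1 = 4 mm/day
NIR = 4 * 9 = 36 mm

36.0000 mm


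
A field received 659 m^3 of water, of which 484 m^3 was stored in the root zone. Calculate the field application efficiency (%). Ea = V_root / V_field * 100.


Ea = V_root / V_field * 100 = 484 / 659 * 100 = 73.4446%

73.4446 %


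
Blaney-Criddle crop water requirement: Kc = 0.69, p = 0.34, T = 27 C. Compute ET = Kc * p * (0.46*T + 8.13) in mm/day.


ET = Kc * p * (0.46*T + 8.13)
ET = 0.69 * 0.34 * (0.46*27 + 8.13)
ET = 0.69 * 0.34 * 20.5500

4.8210 mm/day


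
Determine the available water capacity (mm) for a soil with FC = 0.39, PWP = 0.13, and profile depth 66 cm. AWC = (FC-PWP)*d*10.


AWC = (FC - PWP) * d * 10
AWC = (0.39 - 0.13) * 66 * 10
AWC = 0.2600 * 66 * 10

171.6000 mm


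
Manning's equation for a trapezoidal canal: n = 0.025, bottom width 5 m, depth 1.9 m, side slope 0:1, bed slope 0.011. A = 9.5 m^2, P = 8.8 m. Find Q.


R = A/P = 9.5/8.8 = 1.079545
Q = (1/0.025) * 9.5 * 1.079545^(2/3) * 0.011^0.5

41.9412 m^3/s


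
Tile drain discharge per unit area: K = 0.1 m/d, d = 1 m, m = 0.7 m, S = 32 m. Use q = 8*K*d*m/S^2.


q = 8*K*d*m/S^2
q = 8*0.1*1*0.7/32^2
q = 0.5600 / 1024

5.4687e-04 m/d


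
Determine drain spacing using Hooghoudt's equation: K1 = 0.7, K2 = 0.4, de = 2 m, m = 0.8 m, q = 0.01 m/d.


S^2 = 8*K2*de*m/q + 4*K1*m^2/q
S^2 = 8*0.4*2*0.8/0.01 + 4*0.7*0.8^2/0.01
S = sqrt(691.2000)

26.2907 m


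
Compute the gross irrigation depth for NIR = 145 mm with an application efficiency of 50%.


Ea = 50% = 0.5
GID = NIR / Ea = 145 / 0.5 = 290.0000 mm

290.0000 mm


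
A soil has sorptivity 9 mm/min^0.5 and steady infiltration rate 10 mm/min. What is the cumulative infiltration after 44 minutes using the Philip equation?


F = S*sqrt(t) + A*t
F = 9*sqrt(44) + 10*44
F = 9*6.633250 + 440

499.6993 mm


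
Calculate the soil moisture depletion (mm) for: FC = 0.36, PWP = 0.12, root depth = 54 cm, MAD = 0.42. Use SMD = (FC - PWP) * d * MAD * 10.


SMD = (FC - PWP) * d * MAD * 10
SMD = (0.36 - 0.12) * 54 * 0.42 * 10
SMD = 0.2400 * 54 * 0.42 * 10

54.4320 mm


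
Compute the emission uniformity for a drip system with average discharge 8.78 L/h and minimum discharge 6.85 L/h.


EU = (q_min/q_avg)*100 = (6.85/8.78)*100 = 78.0182%

78.0182 %


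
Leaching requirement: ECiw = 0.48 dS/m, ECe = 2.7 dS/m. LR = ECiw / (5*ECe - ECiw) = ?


LR = ECiw / (5*ECe - ECiw)
LR = 0.48 / (5*2.7 - 0.48)
LR = 0.48 / 13.0200

0.0369


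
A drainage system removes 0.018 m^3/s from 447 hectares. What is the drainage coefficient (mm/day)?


DC = Q * 86400 / (A * 10000) * 1000
DC = 0.018 * 86400 / (447 * 10000) * 1000
DC = 1555200.0000 / 4470000

0.3479 mm/day


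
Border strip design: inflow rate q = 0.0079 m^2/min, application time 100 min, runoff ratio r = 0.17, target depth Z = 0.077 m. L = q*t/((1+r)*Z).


L = q*t/((1+r)*Z)
L = 0.0079*100/((1+0.17)*0.077)
L = 0.79/0.09009

8.7690 m


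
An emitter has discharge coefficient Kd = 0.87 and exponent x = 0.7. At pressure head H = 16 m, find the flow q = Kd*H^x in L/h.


q = Kd * H^x = 0.87 * 16^0.7 = 0.87 * 6.964405

6.0590 L/h


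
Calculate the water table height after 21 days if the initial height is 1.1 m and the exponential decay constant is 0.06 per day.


m = m0 * exp(-k*t)
m = 1.1 * exp(-0.06 * 21)
m = 1.1 * exp(-1.2600)

0.3120 m


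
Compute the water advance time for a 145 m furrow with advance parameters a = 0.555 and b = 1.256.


t = (L/a)^(1/b)
t = (145/0.555)^(1/1.256)
t = 261.261261^(1/1.256)

84.0278 min


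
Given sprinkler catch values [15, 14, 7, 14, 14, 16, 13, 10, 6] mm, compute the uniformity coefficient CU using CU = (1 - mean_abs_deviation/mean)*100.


mean = 12.111111 mm
MAD = 2.962963 mm
CU = (1 - 2.962963/12.111111)*100

75.5352 %


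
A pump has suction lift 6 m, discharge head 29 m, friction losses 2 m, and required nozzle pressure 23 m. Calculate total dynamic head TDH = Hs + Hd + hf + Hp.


TDH = Hs + Hd + hf + Hp = 6 + 29 + 2 + 23 = 60

60 m


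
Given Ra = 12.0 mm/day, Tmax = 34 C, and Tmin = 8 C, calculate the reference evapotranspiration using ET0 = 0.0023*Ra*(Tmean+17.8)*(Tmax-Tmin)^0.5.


Tmean = (Tmax + Tmin)/2 = (34 + 8)/2 = 21.0
ET0 = 0.0023 * 12.0 * (21.0 + 17.8) * sqrt(34 - 8)
ET0 = 0.0023 * 12.0 * 38.8 * 5.099020

5.4604 mm/day


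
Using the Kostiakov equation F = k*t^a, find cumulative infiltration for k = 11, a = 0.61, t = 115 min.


F = k * t^a = 11 * 115^0.61
F = 11 * 18.072810

198.8009 mm


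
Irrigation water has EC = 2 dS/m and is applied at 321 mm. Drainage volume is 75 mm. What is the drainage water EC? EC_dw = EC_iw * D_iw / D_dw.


EC_dw = EC_iw * D_iw / D_dw
EC_dw = 2 * 321 / 75
EC_dw = 642 / 75

8.5600 dS/m


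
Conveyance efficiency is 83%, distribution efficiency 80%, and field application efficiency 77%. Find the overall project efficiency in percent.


Ec = 0.83, Eb = 0.8, Ea = 0.77
E = 0.83 * 0.8 * 0.77 * 100 = 51.1280%

51.1280 %


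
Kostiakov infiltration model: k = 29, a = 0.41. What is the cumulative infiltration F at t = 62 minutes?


F = k * t^a = 29 * 62^0.41
F = 29 * 5.431010

157.4993 mm


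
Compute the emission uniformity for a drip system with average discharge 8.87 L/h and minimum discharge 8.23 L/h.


EU = (q_min/q_avg)*100 = (8.23/8.87)*100 = 92.7847%

92.7847 %


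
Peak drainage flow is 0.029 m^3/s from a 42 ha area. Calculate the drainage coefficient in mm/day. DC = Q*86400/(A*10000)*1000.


DC = Q * 86400 / (A * 10000) * 1000
DC = 0.029 * 86400 / (42 * 10000) * 1000
DC = 2505600.0000 / 420000

5.9657 mm/day


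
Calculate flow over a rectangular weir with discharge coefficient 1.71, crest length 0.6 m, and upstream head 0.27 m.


Q = C * L * H^(3/2) = 1.71 * 0.6 * 0.27^1.5 = 1.71 * 0.6 * 0.140296

0.1439 m^3/s


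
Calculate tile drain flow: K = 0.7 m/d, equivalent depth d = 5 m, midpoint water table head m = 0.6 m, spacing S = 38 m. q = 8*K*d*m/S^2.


q = 8*K*d*m/S^2
q = 8*0.7*5*0.6/38^2
q = 16.8000 / 1444

0.0116 m/d


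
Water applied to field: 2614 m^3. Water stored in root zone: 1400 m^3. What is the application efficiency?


Ea = V_root / V_field * 100 = 1400 / 2614 * 100 = 53.5578%

53.5578 %


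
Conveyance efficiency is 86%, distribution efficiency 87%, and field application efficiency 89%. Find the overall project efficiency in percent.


Ec = 0.86, Eb = 0.87, Ea = 0.89
E = 0.86 * 0.87 * 0.89 * 100 = 66.5898%

66.5898 %


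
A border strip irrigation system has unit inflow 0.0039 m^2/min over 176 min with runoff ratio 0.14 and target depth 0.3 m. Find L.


L = q*t/((1+r)*Z)
L = 0.0039*176/((1+0.14)*0.3)
L = 0.6864/0.342

2.0070 m


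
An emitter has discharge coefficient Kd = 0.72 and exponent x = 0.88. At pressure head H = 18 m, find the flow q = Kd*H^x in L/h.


q = Kd * H^x = 0.72 * 18^0.88 = 0.72 * 12.724473

9.1616 L/h


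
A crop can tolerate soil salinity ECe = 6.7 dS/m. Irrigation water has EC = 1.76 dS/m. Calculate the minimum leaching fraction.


LR = ECiw / (5*ECe - ECiw)
LR = 1.76 / (5*6.7 - 1.76)
LR = 1.76 / 31.7400

0.0555


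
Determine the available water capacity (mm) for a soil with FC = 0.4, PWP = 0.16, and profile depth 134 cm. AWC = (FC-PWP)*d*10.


AWC = (FC - PWP) * d * 10
AWC = (0.4 - 0.16) * 134 * 10
AWC = 0.2400 * 134 * 10

321.6000 mm


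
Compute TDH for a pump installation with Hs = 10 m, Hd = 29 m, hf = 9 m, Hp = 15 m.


TDH = Hs + Hd + hf + Hp = 10 + 29 + 9 + 15 = 63

63 m


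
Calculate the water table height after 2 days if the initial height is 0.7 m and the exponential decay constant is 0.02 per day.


m = m0 * exp(-k*t)
m = 0.7 * exp(-0.02 * 2)
m = 0.7 * exp(-0.0400)

0.6726 m


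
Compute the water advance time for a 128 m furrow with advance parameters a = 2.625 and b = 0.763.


t = (L/a)^(1/b)
t = (128/2.625)^(1/0.763)
t = 48.761905^(1/0.763)

163.0893 min


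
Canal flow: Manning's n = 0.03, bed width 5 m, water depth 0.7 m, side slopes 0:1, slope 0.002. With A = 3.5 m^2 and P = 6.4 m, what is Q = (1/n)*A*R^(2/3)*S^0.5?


R = A/P = 3.5/6.4 = 0.546875
Q = (1/0.03) * 3.5 * 0.546875^(2/3) * 0.002^0.5

3.4892 m^3/s


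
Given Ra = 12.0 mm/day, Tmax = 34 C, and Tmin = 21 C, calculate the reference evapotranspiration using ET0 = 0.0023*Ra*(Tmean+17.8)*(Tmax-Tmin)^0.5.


Tmean = (Tmax + Tmin)/2 = (34 + 21)/2 = 27.5
ET0 = 0.0023 * 12.0 * (27.5 + 17.8) * sqrt(34 - 21)
ET0 = 0.0023 * 12.0 * 45.3 * 3.605551

4.5079 mm/day


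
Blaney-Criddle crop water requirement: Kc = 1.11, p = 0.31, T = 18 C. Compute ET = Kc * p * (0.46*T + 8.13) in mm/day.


ET = Kc * p * (0.46*T + 8.13)
ET = 1.11 * 0.31 * (0.46*18 + 8.13)
ET = 1.11 * 0.31 * 16.4100

5.6467 mm/day


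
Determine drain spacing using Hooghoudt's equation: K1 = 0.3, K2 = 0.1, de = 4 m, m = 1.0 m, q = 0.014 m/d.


S^2 = 8*K2*de*m/q + 4*K1*m^2/q
S^2 = 8*0.1*4*1.0/0.014 + 4*0.3*1.0^2/0.014
S = sqrt(314.2857)

17.7281 m


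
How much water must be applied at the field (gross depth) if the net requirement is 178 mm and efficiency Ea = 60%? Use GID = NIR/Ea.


Ea = 60% = 0.6
GID = NIR / Ea = 178 / 0.6 = 296.6667 mm

296.6667 mm


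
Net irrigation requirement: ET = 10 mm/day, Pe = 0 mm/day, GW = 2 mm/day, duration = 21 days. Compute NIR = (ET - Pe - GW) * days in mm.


Daily deficit = ET - Pe - GW = 10 - 0 - 2 = 8 mm/day
NIR = 8 * 21 = 168 mm

168.0000 mm


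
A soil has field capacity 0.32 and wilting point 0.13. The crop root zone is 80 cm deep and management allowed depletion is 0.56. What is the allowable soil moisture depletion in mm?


SMD = (FC - PWP) * d * MAD * 10
SMD = (0.32 - 0.13) * 80 * 0.56 * 10
SMD = 0.1900 * 80 * 0.56 * 10

85.1200 mm


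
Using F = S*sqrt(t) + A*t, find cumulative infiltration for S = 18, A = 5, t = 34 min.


F = S*sqrt(t) + A*t
F = 18*sqrt(34) + 5*34
F = 18*5.830952 + 170

274.9571 mm


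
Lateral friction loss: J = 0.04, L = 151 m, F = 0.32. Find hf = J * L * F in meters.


hf = J * L * F = 0.04 * 151 * 0.32 = 1.9328 m

1.9328 m


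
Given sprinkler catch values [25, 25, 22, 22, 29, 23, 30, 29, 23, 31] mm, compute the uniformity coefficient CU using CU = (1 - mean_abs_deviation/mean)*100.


mean = 25.900000 mm
MAD = 3.080000 mm
CU = (1 - 3.080000/25.900000)*100

88.1081 %


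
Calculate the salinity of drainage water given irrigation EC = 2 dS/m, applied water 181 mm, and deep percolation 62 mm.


EC_dw = EC_iw * D_iw / D_dw
EC_dw = 2 * 181 / 62
EC_dw = 362 / 62

5.8387 dS/m


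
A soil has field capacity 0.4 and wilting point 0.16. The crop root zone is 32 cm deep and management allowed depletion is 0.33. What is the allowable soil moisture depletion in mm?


SMD = (FC - PWP) * d * MAD * 10
SMD = (0.4 - 0.16) * 32 * 0.33 * 10
SMD = 0.2400 * 32 * 0.33 * 10

25.3440 mm


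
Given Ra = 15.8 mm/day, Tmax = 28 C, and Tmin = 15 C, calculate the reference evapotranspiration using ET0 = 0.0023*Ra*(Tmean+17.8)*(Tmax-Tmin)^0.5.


Tmean = (Tmax + Tmin)/2 = (28 + 15)/2 = 21.5
ET0 = 0.0023 * 15.8 * (21.5 + 17.8) * sqrt(28 - 15)
ET0 = 0.0023 * 15.8 * 39.3 * 3.605551

5.1493 mm/day


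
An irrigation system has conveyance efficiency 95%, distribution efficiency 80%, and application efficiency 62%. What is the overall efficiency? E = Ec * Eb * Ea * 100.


Ec = 0.95, Eb = 0.8, Ea = 0.62
E = 0.95 * 0.8 * 0.62 * 100 = 47.1200%

47.1200 %


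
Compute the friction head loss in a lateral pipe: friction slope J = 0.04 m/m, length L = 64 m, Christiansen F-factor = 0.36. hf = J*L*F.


hf = J * L * F = 0.04 * 64 * 0.36 = 0.9216 m

0.9216 m


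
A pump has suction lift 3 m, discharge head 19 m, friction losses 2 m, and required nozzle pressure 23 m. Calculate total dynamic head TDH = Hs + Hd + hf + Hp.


TDH = Hs + Hd + hf + Hp = 3 + 19 + 2 + 23 = 47

47 m


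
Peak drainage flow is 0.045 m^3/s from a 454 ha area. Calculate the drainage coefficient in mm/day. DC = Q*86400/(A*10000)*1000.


DC = Q * 86400 / (A * 10000) * 1000
DC = 0.045 * 86400 / (454 * 10000) * 1000
DC = 3888000.0000 / 4540000

0.8564 mm/day


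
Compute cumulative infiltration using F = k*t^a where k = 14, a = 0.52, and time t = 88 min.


F = k * t^a = 14 * 88^0.52
F = 14 * 10.259613

143.6346 mm


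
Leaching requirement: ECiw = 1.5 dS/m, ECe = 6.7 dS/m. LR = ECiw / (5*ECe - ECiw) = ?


LR = ECiw / (5*ECe - ECiw)
LR = 1.5 / (5*6.7 - 1.5)
LR = 1.5 / 32.0000

0.0469


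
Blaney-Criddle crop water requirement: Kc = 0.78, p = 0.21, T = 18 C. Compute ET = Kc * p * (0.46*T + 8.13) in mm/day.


ET = Kc * p * (0.46*T + 8.13)
ET = 0.78 * 0.21 * (0.46*18 + 8.13)
ET = 0.78 * 0.21 * 16.4100

2.6880 mm/day


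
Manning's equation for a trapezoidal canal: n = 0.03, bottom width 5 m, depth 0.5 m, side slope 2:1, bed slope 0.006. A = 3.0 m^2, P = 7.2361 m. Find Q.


R = A/P = 3.0/7.2361 = 0.414588
Q = (1/0.03) * 3.0 * 0.414588^(2/3) * 0.006^0.5

4.3068 m^3/s


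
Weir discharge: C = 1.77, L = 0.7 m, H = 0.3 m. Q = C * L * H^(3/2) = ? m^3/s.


Q = C * L * H^(3/2) = 1.77 * 0.7 * 0.3^1.5 = 1.77 * 0.7 * 0.164317

0.2036 m^3/s


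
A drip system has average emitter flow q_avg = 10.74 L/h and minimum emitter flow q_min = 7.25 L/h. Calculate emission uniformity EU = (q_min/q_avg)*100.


EU = (q_min/q_avg)*100 = (7.25/10.74)*100 = 67.5047%

67.5047 %


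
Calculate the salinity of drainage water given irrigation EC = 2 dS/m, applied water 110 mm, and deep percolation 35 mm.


EC_dw = EC_iw * D_iw / D_dw
EC_dw = 2 * 110 / 35
EC_dw = 220 / 35

6.2857 dS/m


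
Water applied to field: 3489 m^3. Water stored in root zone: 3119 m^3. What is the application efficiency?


Ea = V_root / V_field * 100 = 3119 / 3489 * 100 = 89.3952%

89.3952 %


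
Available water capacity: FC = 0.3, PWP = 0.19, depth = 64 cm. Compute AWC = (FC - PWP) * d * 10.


AWC = (FC - PWP) * d * 10
AWC = (0.3 - 0.19) * 64 * 10
AWC = 0.1100 * 64 * 10

70.4000 mm


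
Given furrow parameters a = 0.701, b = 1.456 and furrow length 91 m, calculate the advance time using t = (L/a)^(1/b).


t = (L/a)^(1/b)
t = (91/0.701)^(1/1.456)
t = 129.814551^(1/1.456)

28.2786 min


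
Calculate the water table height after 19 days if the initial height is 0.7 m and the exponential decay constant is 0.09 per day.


m = m0 * exp(-k*t)
m = 0.7 * exp(-0.09 * 19)
m = 0.7 * exp(-1.7100)

0.1266 m


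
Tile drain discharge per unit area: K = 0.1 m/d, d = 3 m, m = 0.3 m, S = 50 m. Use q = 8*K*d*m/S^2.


q = 8*K*d*m/S^2
q = 8*0.1*3*0.3/50^2
q = 0.7200 / 2500

2.8800e-04 m/d


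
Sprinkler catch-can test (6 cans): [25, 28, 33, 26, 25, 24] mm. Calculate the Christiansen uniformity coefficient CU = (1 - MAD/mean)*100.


mean = 26.833333 mm
MAD = 2.444444 mm
CU = (1 - 2.444444/26.833333)*100

90.8903 %


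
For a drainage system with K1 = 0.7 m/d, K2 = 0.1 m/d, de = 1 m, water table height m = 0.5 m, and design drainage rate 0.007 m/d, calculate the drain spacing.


S^2 = 8*K2*de*m/q + 4*K1*m^2/q
S^2 = 8*0.1*1*0.5/0.007 + 4*0.7*0.5^2/0.007
S = sqrt(157.1429)

12.5357 m


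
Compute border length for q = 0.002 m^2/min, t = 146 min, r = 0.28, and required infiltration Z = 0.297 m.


L = q*t/((1+r)*Z)
L = 0.002*146/((1+0.28)*0.297)
L = 0.292/0.38016

0.7681 m


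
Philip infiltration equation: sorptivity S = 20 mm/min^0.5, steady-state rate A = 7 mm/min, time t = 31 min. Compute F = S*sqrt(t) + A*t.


F = S*sqrt(t) + A*t
F = 20*sqrt(31) + 7*31
F = 20*5.567764 + 217

328.3553 mm


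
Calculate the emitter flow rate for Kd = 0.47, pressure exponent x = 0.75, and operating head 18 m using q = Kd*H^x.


q = Kd * H^x = 0.47 * 18^0.75 = 0.47 * 8.738852

4.1073 L/h


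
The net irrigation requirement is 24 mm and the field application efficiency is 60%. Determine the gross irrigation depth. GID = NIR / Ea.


Ea = 60% = 0.6
GID = NIR / Ea = 24 / 0.6 = 40.0000 mm

40.0000 mm


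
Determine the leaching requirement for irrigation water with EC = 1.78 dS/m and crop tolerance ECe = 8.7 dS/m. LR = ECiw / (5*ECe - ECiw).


LR = ECiw / (5*ECe - ECiw)
LR = 1.78 / (5*8.7 - 1.78)
LR = 1.78 / 41.7200

0.0427


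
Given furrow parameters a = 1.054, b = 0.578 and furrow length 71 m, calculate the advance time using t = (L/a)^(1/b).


t = (L/a)^(1/b)
t = (71/1.054)^(1/0.578)
t = 67.362429^(1/0.578)

1456.6409 min


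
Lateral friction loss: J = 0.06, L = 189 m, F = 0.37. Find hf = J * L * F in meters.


hf = J * L * F = 0.06 * 189 * 0.37 = 4.1958 m

4.1958 m


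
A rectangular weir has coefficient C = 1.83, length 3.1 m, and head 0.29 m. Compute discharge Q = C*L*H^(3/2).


Q = C * L * H^(3/2) = 1.83 * 3.1 * 0.29^1.5 = 1.83 * 3.1 * 0.156170

0.8860 m^3/s


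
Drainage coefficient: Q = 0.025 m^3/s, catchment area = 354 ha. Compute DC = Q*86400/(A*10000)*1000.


DC = Q * 86400 / (A * 10000) * 1000
DC = 0.025 * 86400 / (354 * 10000) * 1000
DC = 2160000.0000 / 3540000

0.6102 mm/day


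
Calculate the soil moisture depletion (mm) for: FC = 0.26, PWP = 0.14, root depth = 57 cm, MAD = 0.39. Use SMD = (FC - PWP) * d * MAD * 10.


SMD = (FC - PWP) * d * MAD * 10
SMD = (0.26 - 0.14) * 57 * 0.39 * 10
SMD = 0.1200 * 57 * 0.39 * 10

26.6760 mm


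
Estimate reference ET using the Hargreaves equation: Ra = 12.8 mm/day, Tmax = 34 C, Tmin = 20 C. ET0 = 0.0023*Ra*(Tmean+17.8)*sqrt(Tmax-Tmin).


Tmean = (Tmax + Tmin)/2 = (34 + 20)/2 = 27.0
ET0 = 0.0023 * 12.8 * (27.0 + 17.8) * sqrt(34 - 20)
ET0 = 0.0023 * 12.8 * 44.8 * 3.741657

4.9349 mm/day
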